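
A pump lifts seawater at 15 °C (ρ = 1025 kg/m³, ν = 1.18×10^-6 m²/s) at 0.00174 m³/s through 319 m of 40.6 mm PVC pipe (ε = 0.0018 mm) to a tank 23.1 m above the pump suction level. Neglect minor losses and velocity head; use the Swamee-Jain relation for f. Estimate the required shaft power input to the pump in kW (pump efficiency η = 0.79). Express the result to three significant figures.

P_shaft ≈ 0.853 kW

V = 4Q/(πD²) = 1.344 m/s; Re = 4.62×10^4; ε/D = 4.43×10^-5; f = 0.02130
h_f = f(L/D)V²/2g = 15.41 m
Total head H = z + h_f = 23.1 + 15.41 = 38.51 m
P_hyd = ρgQH = 1025·9.81·0.00174·38.51 = 0.6738 kW
P_shaft = P_hyd/η = 0.6738/0.79 = 0.8529 kW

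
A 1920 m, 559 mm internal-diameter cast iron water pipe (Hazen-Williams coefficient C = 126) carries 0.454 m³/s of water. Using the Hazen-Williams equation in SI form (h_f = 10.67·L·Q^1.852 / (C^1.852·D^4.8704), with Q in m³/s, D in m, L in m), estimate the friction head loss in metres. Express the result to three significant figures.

h_f ≈ 10.4 m

h_f = 10.67·1920·0.454^1.852 / (126^1.852·0.559^4.8704) = 10.39 m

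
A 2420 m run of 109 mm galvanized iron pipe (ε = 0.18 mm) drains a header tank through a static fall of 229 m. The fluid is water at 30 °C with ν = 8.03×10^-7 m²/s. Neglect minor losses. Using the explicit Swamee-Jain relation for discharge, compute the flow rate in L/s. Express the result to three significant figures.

Q ≈ 27.8 L/s

Swamee-Jain (Type II): Q = -0.965·√(gD⁵h_f/L)·ln[ε/(3.7D) + √(3.17ν²L/(gD³h_f))]
√(gD⁵h_f/L) = √(9.81·0.109⁵·229/2420) = 0.003779
ε/(3.7D) = 4.46×10^-4; √(3.17ν²L/(gD³h_f)) = 4.12×10^-5
Q = -0.965·0.003779·ln(4.876×10^-4) = 0.02781 m³/s
Check: V = 2.98 m/s, Re = 4.05×10^5, f = 0.02292, h_f = 230 m ≈ 229 m ✓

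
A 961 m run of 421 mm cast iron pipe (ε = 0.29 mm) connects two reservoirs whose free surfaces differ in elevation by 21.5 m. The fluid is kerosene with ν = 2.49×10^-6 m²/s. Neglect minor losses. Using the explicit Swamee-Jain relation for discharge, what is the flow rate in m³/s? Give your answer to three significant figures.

Swamee-Jain (Type II): Q = -0.965·√(gD⁵h_f/L)·ln[ε/(3.7D) + √(3.17ν²L/(gD³h_f))]
√(gD⁵h_f/L) = √(9.81·0.421⁵·21.5/961) = 0.05388
ε/(3.7D) = 1.86×10^-4; √(3.17ν²L/(gD³h_f)) = 3.46×10^-5
Q = -0.965·0.05388·ln(2.208×10^-4) = 0.4377 m³/s
Check: V = 3.14 m/s, Re = 5.32×10^5, f = 0.01882, h_f = 21.6 m ≈ 21.5 m ✓

Q ≈ 0.438 m³/s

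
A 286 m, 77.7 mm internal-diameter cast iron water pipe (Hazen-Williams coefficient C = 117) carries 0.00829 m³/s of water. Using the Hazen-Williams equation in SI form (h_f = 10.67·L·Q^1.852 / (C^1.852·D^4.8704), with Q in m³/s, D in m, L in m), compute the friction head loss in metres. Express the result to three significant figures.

h_f = 10.67·286·0.00829^1.852 / (117^1.852·0.0777^4.8704) = 15.98 m

h_f ≈ 16.0 m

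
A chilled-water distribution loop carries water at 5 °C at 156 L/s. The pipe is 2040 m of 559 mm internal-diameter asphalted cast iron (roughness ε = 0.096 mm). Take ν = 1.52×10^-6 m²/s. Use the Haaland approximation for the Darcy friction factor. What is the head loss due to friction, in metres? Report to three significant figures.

V = 4Q/(πD²) = 4·0.156/(π·0.559²) = 0.6356 m/s
Re = VD/ν = 0.6356·0.559/1.52×10^-6 = 2.34×10^5 → turbulent
ε/D = 0.096/559 = 1.72×10^-4
Haaland: f = 0.01634
h_f = f(L/D)V²/(2g) = 0.01634·(2040/0.559)·0.6356²/(2·9.81) = 1.228 m

h_f ≈ 1.23 m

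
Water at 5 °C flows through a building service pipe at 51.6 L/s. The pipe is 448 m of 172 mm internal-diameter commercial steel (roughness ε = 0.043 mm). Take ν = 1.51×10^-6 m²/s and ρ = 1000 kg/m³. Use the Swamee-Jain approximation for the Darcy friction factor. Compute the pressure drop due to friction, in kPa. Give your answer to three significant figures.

V = 4Q/(πD²) = 4·0.0516/(π·0.172²) = 2.221 m/s
Re = VD/ν = 2.221·0.172/1.51×10^-6 = 2.53×10^5 → turbulent
ε/D = 0.043/172 = 2.50×10^-4
Swamee-Jain: f = 0.01700
h_f = f(L/D)V²/(2g) = 0.01700·(448/0.172)·2.221²/(2·9.81) = 11.13 m
Δp = ρg·h_f = 1000·9.81·11.13 = 109.2 kPa

Δp ≈ 109 kPa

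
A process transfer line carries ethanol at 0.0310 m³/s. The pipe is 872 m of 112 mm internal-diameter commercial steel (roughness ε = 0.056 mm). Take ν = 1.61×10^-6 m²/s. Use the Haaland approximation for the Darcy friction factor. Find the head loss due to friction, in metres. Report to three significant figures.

V = 4Q/(πD²) = 4·0.0310/(π·0.112²) = 3.147 m/s
Re = VD/ν = 3.147·0.112/1.61×10^-6 = 2.19×10^5 → turbulent
ε/D = 0.056/112 = 5.00×10^-4
Haaland: f = 0.01850
h_f = f(L/D)V²/(2g) = 0.01850·(872/0.112)·3.147²/(2·9.81) = 72.67 m

h_f ≈ 72.7 m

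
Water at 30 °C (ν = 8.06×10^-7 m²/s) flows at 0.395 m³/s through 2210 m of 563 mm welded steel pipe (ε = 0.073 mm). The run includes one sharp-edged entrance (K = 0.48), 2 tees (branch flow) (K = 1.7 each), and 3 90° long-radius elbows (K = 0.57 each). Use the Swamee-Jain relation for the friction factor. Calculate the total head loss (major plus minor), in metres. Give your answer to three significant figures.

H_L ≈ 7.68 m

V = 4Q/(πD²) = 1.587 m/s; V²/2g = 0.1283 m
Re = 1.11×10^6, ε/D = 1.30×10^-4 → f = 0.01382 (Swamee-Jain)
Major: h_f = f(L/D)·V²/2g = 0.01382·3925·0.1283 = 6.962 m
Minor: ΣK = 5.59; h_m = ΣK·V²/2g = 0.7173 m
Total H_L = 6.962 + 0.7173 = 7.680 m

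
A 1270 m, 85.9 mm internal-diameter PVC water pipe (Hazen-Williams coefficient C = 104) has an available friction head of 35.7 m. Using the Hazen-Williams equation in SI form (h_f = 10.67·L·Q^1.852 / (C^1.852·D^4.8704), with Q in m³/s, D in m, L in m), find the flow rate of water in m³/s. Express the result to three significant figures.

Q ≈ 0.00662 m³/s

Rearranging: Q = [h_f·C^1.852·D^4.8704 / (10.67·L)]^(1/1.852)
Q = [35.7·104^1.852·0.0859^4.8704 / (10.67·1270)]^0.540 = 0.006621 m³/s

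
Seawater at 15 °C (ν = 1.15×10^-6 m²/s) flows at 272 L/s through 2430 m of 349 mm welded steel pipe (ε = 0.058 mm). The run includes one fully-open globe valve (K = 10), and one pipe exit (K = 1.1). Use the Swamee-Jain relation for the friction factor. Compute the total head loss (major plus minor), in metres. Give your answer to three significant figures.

V = 4Q/(πD²) = 2.843 m/s; V²/2g = 0.4121 m
Re = 8.63×10^5, ε/D = 1.66×10^-4 → f = 0.01453 (Swamee-Jain)
Major: h_f = f(L/D)·V²/2g = 0.01453·6963·0.4121 = 41.67 m
Minor: ΣK = 11.1; h_m = ΣK·V²/2g = 4.574 m
Total H_L = 41.67 + 4.574 = 46.25 m

H_L ≈ 46.2 m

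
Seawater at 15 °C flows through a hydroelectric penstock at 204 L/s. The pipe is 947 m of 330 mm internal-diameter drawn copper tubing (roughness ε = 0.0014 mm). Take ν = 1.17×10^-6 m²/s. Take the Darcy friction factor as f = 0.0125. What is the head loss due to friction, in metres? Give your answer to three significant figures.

h_f ≈ 10.4 m

V = 4Q/(πD²) = 4·0.204/(π·0.330²) = 2.385 m/s
h_f = f(L/D)V²/(2g) = 0.01250·(947/0.330)·2.385²/(2·9.81) = 10.40 m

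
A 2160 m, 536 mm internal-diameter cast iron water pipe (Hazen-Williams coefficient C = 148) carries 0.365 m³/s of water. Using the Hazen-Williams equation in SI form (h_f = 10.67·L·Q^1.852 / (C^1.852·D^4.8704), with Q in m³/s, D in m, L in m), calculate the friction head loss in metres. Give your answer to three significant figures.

h_f = 10.67·2160·0.365^1.852 / (148^1.852·0.536^4.8704) = 7.108 m

h_f ≈ 7.11 m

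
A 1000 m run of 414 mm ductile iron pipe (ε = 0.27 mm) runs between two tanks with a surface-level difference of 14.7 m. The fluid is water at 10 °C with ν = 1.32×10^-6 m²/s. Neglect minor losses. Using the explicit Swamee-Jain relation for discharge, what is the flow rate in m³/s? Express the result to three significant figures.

Q ≈ 0.344 m³/s

Swamee-Jain (Type II): Q = -0.965·√(gD⁵h_f/L)·ln[ε/(3.7D) + √(3.17ν²L/(gD³h_f))]
√(gD⁵h_f/L) = √(9.81·0.414⁵·14.7/1000) = 0.04188
ε/(3.7D) = 1.76×10^-4; √(3.17ν²L/(gD³h_f)) = 2.32×10^-5
Q = -0.965·0.04188·ln(1.995×10^-4) = 0.3443 m³/s
Check: V = 2.56 m/s, Re = 8.02×10^5, f = 0.01836, h_f = 14.8 m ≈ 14.7 m ✓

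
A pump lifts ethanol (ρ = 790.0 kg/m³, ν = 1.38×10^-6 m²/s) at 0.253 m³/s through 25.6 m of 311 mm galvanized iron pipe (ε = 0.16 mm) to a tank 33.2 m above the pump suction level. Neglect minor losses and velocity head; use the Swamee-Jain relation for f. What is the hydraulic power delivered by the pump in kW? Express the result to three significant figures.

V = 4Q/(πD²) = 3.331 m/s; Re = 7.51×10^5; ε/D = 5.14×10^-4; f = 0.01756
h_f = f(L/D)V²/2g = 0.8172 m
Total head H = z + h_f = 33.2 + 0.8172 = 34.02 m
P_hyd = ρgQH = 790.0·9.81·0.253·34.02 = 66.70 kW

P_hyd ≈ 66.7 kW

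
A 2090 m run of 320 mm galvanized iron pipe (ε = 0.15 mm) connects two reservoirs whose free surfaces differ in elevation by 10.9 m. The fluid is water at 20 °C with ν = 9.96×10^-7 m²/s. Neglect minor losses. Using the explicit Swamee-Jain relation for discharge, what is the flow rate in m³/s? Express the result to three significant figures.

Q ≈ 0.110 m³/s

Swamee-Jain (Type II): Q = -0.965·√(gD⁵h_f/L)·ln[ε/(3.7D) + √(3.17ν²L/(gD³h_f))]
√(gD⁵h_f/L) = √(9.81·0.320⁵·10.9/2090) = 0.01310
ε/(3.7D) = 1.27×10^-4; √(3.17ν²L/(gD³h_f)) = 4.33×10^-5
Q = -0.965·0.01310·ln(1.700×10^-4) = 0.1097 m³/s
Check: V = 1.36 m/s, Re = 4.38×10^5, f = 0.01770, h_f = 11.0 m ≈ 10.9 m ✓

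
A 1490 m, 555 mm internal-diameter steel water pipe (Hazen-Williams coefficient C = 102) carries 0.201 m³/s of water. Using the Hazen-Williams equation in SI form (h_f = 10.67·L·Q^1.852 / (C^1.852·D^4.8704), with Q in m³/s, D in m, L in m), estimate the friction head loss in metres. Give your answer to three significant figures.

h_f = 10.67·1490·0.201^1.852 / (102^1.852·0.555^4.8704) = 2.731 m

h_f ≈ 2.73 m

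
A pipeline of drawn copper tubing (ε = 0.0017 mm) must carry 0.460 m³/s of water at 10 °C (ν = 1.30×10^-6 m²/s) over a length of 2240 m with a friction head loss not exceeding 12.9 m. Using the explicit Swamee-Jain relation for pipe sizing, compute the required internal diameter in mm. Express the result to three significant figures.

D ≈ 521 mm

Swamee-Jain (Type III): D = 0.66·[ε^1.25·(LQ²/(gh_f))^4.75 + ν·Q^9.4·(L/(gh_f))^5.2]^0.04
LQ²/(gh_f) = 3.745; L/(gh_f) = 17.70
Term 1 = ε^1.25·(…)^4.75 = 3.25×10^-5; Term 2 = ν·Q^9.4·(…)^5.2 = 0.00271
D = 0.66·(3.25×10^-5 + 0.00271)^0.04 = 0.5213 m = 521 mm
Check: V = 2.16 m/s, Re = 8.64×10^5, f = 0.01197, h_f = 12.2 m ≈ 12.9 m ✓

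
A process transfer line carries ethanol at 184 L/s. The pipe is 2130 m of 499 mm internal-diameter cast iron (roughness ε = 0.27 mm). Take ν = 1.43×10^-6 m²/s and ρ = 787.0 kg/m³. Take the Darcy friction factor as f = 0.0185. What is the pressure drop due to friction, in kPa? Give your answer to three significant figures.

Δp ≈ 27.5 kPa

V = 4Q/(πD²) = 4·0.184/(π·0.499²) = 0.9409 m/s
h_f = f(L/D)V²/(2g) = 0.01850·(2130/0.499)·0.9409²/(2·9.81) = 3.563 m
Δp = ρg·h_f = 787.0·9.81·3.563 = 27.51 kPa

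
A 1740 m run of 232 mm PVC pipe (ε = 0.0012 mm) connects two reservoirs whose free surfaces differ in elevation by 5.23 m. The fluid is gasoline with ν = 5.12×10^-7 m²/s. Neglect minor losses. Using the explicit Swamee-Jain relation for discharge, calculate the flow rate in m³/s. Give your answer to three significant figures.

Swamee-Jain (Type II): Q = -0.965·√(gD⁵h_f/L)·ln[ε/(3.7D) + √(3.17ν²L/(gD³h_f))]
√(gD⁵h_f/L) = √(9.81·0.232⁵·5.23/1740) = 0.004452
ε/(3.7D) = 1.40×10^-6; √(3.17ν²L/(gD³h_f)) = 4.75×10^-5
Q = -0.965·0.004452·ln(4.890×10^-5) = 0.04264 m³/s
Check: V = 1.01 m/s, Re = 4.57×10^5, f = 0.01338, h_f = 5.20 m ≈ 5.23 m ✓

Q ≈ 0.0426 m³/s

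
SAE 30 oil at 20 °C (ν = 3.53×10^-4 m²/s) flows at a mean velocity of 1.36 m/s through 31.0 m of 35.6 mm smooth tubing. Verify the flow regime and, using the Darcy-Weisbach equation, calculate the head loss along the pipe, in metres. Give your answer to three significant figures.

Re = VD/ν = 1.36·0.03560/3.53×10^-4 = 137 → laminar (Re < 2300)
f = 64/Re = 0.4666
h_f = f(L/D)V²/(2g) = 0.4666·(31.0/0.03560)·1.36²/(2·9.81) = 38.31 m

h_f ≈ 38.3 m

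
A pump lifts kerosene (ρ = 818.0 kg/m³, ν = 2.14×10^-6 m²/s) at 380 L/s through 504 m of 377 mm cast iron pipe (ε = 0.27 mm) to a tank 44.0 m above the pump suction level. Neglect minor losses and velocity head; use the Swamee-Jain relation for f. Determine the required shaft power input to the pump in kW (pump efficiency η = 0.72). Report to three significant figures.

P_shaft ≈ 249 kW

V = 4Q/(πD²) = 3.404 m/s; Re = 6.00×10^5; ε/D = 7.16×10^-4; f = 0.01888
h_f = f(L/D)V²/2g = 14.91 m
Total head H = z + h_f = 44.0 + 14.91 = 58.91 m
P_hyd = ρgQH = 818.0·9.81·0.380·58.91 = 179.6 kW
P_shaft = P_hyd/η = 179.6/0.72 = 249.5 kW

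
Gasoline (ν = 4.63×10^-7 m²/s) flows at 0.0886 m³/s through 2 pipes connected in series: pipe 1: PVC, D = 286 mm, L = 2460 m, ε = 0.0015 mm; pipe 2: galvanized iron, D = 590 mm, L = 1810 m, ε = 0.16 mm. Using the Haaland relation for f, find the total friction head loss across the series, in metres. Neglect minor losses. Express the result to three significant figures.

H ≈ 10.3 m

Pipe 1: V = 1.379 m/s, Re = 8.52×10^5, ε/D = 5.24×10^-6, f = 0.01199, h_1 = f(L/D)V²/2g = 9.994 m
Pipe 2: V = 0.3241 m/s, Re = 4.13×10^5, ε/D = 2.71×10^-4, f = 0.01614, h_2 = f(L/D)V²/2g = 0.2651 m
Series → Q common, losses add: H = Σh = 10.26 m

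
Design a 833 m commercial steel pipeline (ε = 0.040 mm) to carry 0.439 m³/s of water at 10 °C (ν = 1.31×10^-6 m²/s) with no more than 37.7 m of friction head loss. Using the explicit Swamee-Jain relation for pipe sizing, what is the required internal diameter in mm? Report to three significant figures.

Swamee-Jain (Type III): D = 0.66·[ε^1.25·(LQ²/(gh_f))^4.75 + ν·Q^9.4·(L/(gh_f))^5.2]^0.04
LQ²/(gh_f) = 0.4341; L/(gh_f) = 2.252
Term 1 = ε^1.25·(…)^4.75 = 6.04×10^-8; Term 2 = ν·Q^9.4·(…)^5.2 = 3.89×10^-8
D = 0.66·(6.04×10^-8 + 3.89×10^-8)^0.04 = 0.3463 m = 346 mm
Check: V = 4.66 m/s, Re = 1.23×10^6, f = 0.01352, h_f = 36.0 m ≈ 37.7 m ✓

D ≈ 346 mm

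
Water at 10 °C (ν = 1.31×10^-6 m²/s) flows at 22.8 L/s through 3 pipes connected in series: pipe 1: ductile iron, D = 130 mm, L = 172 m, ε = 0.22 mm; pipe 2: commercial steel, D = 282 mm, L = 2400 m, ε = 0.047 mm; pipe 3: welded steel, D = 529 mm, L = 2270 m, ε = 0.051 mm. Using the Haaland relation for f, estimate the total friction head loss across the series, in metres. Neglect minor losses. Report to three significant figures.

H ≈ 5.84 m

Pipe 1: V = 1.718 m/s, Re = 1.70×10^5, ε/D = 0.00169, f = 0.02348, h_1 = f(L/D)V²/2g = 4.672 m
Pipe 2: V = 0.3650 m/s, Re = 7.86×10^4, ε/D = 1.67×10^-4, f = 0.01941, h_2 = f(L/D)V²/2g = 1.122 m
Pipe 3: V = 0.1037 m/s, Re = 4.19×10^4, ε/D = 9.64×10^-5, f = 0.02180, h_3 = f(L/D)V²/2g = 0.05132 m
Series → Q common, losses add: H = Σh = 5.845 m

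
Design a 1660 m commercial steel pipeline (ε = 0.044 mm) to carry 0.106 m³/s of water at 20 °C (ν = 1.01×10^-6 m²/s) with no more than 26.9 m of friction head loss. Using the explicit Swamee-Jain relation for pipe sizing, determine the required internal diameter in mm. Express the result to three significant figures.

Swamee-Jain (Type III): D = 0.66·[ε^1.25·(LQ²/(gh_f))^4.75 + ν·Q^9.4·(L/(gh_f))^5.2]^0.04
LQ²/(gh_f) = 0.07068; L/(gh_f) = 6.291
Term 1 = ε^1.25·(…)^4.75 = 1.23×10^-11; Term 2 = ν·Q^9.4·(…)^5.2 = 9.89×10^-12
D = 0.66·(1.23×10^-11 + 9.89×10^-12)^0.04 = 0.2474 m = 247 mm
Check: V = 2.21 m/s, Re = 5.40×10^5, f = 0.01519, h_f = 25.3 m ≈ 26.9 m ✓

D ≈ 247 mm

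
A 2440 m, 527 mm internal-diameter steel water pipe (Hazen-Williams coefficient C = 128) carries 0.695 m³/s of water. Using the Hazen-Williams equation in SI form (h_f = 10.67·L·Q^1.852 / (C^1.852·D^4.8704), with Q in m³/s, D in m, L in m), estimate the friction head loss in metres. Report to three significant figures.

h_f = 10.67·2440·0.695^1.852 / (128^1.852·0.527^4.8704) = 37.61 m

h_f ≈ 37.6 m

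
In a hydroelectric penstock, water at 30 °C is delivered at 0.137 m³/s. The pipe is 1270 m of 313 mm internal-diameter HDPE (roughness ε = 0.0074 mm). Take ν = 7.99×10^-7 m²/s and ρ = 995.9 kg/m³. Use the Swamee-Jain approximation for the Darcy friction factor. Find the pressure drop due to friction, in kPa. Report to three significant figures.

Δp ≈ 82.0 kPa

V = 4Q/(πD²) = 4·0.137/(π·0.313²) = 1.781 m/s
Re = VD/ν = 1.781·0.313/7.99×10^-7 = 6.97×10^5 → turbulent
ε/D = 0.0074/313 = 2.36×10^-5
Swamee-Jain: f = 0.01279
h_f = f(L/D)V²/(2g) = 0.01279·(1270/0.313)·1.781²/(2·9.81) = 8.388 m
Δp = ρg·h_f = 995.9·9.81·8.388 = 81.95 kPa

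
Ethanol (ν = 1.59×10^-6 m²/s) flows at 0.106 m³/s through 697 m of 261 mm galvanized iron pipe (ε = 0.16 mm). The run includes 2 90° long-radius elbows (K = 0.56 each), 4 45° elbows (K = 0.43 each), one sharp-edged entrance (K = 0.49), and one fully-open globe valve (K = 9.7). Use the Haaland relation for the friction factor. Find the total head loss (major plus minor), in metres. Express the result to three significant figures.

H_L ≈ 12.6 m

V = 4Q/(πD²) = 1.981 m/s; V²/2g = 0.2001 m
Re = 3.25×10^5, ε/D = 6.13×10^-4 → f = 0.01862 (Haaland)
Major: h_f = f(L/D)·V²/2g = 0.01862·2670·0.2001 = 9.947 m
Minor: ΣK = 13.0; h_m = ΣK·V²/2g = 2.607 m
Total H_L = 9.947 + 2.607 = 12.55 m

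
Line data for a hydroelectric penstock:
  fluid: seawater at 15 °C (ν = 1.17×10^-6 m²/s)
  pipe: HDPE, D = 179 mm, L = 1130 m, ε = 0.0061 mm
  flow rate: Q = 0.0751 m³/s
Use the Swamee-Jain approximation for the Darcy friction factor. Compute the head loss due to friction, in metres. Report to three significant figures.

V = 4Q/(πD²) = 4·0.0751/(π·0.179²) = 2.984 m/s
Re = VD/ν = 2.984·0.179/1.17×10^-6 = 4.57×10^5 → turbulent
ε/D = 0.0061/179 = 3.41×10^-5
Swamee-Jain: f = 0.01380
h_f = f(L/D)V²/(2g) = 0.01380·(1130/0.179)·2.984²/(2·9.81) = 39.55 m

h_f ≈ 39.6 m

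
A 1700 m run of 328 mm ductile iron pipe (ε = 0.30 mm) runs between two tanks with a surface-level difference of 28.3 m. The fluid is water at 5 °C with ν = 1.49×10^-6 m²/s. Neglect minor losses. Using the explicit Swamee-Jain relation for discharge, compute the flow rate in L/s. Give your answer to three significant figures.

Swamee-Jain (Type II): Q = -0.965·√(gD⁵h_f/L)·ln[ε/(3.7D) + √(3.17ν²L/(gD³h_f))]
√(gD⁵h_f/L) = √(9.81·0.328⁵·28.3/1700) = 0.02490
ε/(3.7D) = 2.47×10^-4; √(3.17ν²L/(gD³h_f)) = 3.49×10^-5
Q = -0.965·0.02490·ln(2.821×10^-4) = 0.1964 m³/s
Check: V = 2.32 m/s, Re = 5.12×10^5, f = 0.01996, h_f = 28.5 m ≈ 28.3 m ✓

Q ≈ 196 L/s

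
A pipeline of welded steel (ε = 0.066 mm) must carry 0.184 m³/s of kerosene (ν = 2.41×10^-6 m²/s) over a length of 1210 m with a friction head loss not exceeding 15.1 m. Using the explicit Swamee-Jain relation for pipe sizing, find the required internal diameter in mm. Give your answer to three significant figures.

D ≈ 330 mm

Swamee-Jain (Type III): D = 0.66·[ε^1.25·(LQ²/(gh_f))^4.75 + ν·Q^9.4·(L/(gh_f))^5.2]^0.04
LQ²/(gh_f) = 0.2766; L/(gh_f) = 8.168
Term 1 = ε^1.25·(…)^4.75 = 1.33×10^-8; Term 2 = ν·Q^9.4·(…)^5.2 = 1.64×10^-8
D = 0.66·(1.33×10^-8 + 1.64×10^-8)^0.04 = 0.3299 m = 330 mm
Check: V = 2.15 m/s, Re = 2.95×10^5, f = 0.01634, h_f = 14.1 m ≈ 15.1 m ✓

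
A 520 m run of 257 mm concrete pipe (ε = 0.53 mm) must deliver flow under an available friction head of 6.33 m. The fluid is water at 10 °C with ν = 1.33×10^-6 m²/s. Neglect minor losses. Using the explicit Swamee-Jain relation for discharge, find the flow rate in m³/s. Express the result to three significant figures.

Q ≈ 0.0827 m³/s

Swamee-Jain (Type II): Q = -0.965·√(gD⁵h_f/L)·ln[ε/(3.7D) + √(3.17ν²L/(gD³h_f))]
√(gD⁵h_f/L) = √(9.81·0.257⁵·6.33/520) = 0.01157
ε/(3.7D) = 5.57×10^-4; √(3.17ν²L/(gD³h_f)) = 5.26×10^-5
Q = -0.965·0.01157·ln(6.100×10^-4) = 0.08265 m³/s
Check: V = 1.59 m/s, Re = 3.08×10^5, f = 0.02433, h_f = 6.37 m ≈ 6.33 m ✓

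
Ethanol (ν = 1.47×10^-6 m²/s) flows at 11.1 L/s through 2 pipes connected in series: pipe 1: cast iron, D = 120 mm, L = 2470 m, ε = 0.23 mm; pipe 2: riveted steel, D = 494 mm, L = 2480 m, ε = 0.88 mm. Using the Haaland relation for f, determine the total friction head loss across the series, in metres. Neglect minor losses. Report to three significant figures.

Pipe 1: V = 0.9815 m/s, Re = 8.01×10^4, ε/D = 0.00192, f = 0.02510, h_1 = f(L/D)V²/2g = 25.37 m
Pipe 2: V = 0.05791 m/s, Re = 1.95×10^4, ε/D = 0.00178, f = 0.02922, h_2 = f(L/D)V²/2g = 0.02508 m
Series → Q common, losses add: H = Σh = 25.39 m

H ≈ 25.4 m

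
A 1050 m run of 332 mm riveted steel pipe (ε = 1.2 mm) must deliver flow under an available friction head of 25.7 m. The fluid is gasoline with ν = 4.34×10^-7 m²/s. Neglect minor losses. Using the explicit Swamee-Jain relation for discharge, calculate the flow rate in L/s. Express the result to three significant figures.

Q ≈ 208 L/s

Swamee-Jain (Type II): Q = -0.965·√(gD⁵h_f/L)·ln[ε/(3.7D) + √(3.17ν²L/(gD³h_f))]
√(gD⁵h_f/L) = √(9.81·0.332⁵·25.7/1050) = 0.03112
ε/(3.7D) = 9.77×10^-4; √(3.17ν²L/(gD³h_f)) = 8.24×10^-6
Q = -0.965·0.03112·ln(9.851×10^-4) = 0.2079 m³/s
Check: V = 2.40 m/s, Re = 1.84×10^6, f = 0.02770, h_f = 25.8 m ≈ 25.7 m ✓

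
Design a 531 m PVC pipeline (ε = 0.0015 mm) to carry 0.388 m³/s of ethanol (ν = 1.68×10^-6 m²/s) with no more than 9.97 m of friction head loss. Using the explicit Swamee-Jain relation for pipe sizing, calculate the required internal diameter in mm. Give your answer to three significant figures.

D ≈ 386 mm

Swamee-Jain (Type III): D = 0.66·[ε^1.25·(LQ²/(gh_f))^4.75 + ν·Q^9.4·(L/(gh_f))^5.2]^0.04
LQ²/(gh_f) = 0.8173; L/(gh_f) = 5.429
Term 1 = ε^1.25·(…)^4.75 = 2.01×10^-8; Term 2 = ν·Q^9.4·(…)^5.2 = 1.52×10^-6
D = 0.66·(2.01×10^-8 + 1.52×10^-6)^0.04 = 0.3864 m = 386 mm
Check: V = 3.31 m/s, Re = 7.61×10^5, f = 0.01224, h_f = 9.39 m ≈ 9.97 m ✓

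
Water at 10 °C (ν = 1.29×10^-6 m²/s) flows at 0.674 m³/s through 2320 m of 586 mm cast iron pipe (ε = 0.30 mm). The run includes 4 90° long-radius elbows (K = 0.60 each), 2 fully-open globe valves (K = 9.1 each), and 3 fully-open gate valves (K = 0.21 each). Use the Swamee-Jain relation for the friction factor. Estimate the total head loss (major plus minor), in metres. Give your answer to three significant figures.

V = 4Q/(πD²) = 2.499 m/s; V²/2g = 0.3183 m
Re = 1.14×10^6, ε/D = 5.12×10^-4 → f = 0.01732 (Swamee-Jain)
Major: h_f = f(L/D)·V²/2g = 0.01732·3959·0.3183 = 21.83 m
Minor: ΣK = 21.2; h_m = ΣK·V²/2g = 6.758 m
Total H_L = 21.83 + 6.758 = 28.58 m

H_L ≈ 28.6 m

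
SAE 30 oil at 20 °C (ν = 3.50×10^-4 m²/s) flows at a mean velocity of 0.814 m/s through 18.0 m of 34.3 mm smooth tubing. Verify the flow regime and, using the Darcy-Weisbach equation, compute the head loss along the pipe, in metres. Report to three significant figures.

Re = VD/ν = 0.814·0.03430/3.50×10^-4 = 79.8 → laminar (Re < 2300)
f = 64/Re = 0.8023
h_f = f(L/D)V²/(2g) = 0.8023·(18.0/0.03430)·0.814²/(2·9.81) = 14.22 m

h_f ≈ 14.2 m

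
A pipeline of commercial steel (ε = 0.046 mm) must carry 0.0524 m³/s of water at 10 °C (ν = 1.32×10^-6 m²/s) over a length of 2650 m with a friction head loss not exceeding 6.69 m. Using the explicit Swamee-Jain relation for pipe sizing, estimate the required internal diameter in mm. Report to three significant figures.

Swamee-Jain (Type III): D = 0.66·[ε^1.25·(LQ²/(gh_f))^4.75 + ν·Q^9.4·(L/(gh_f))^5.2]^0.04
LQ²/(gh_f) = 0.1109; L/(gh_f) = 40.38
Term 1 = ε^1.25·(…)^4.75 = 1.10×10^-10; Term 2 = ν·Q^9.4·(…)^5.2 = 2.72×10^-10
D = 0.66·(1.10×10^-10 + 2.72×10^-10)^0.04 = 0.2772 m = 277 mm
Check: V = 0.868 m/s, Re = 1.82×10^5, f = 0.01711, h_f = 6.28 m ≈ 6.69 m ✓

D ≈ 277 mm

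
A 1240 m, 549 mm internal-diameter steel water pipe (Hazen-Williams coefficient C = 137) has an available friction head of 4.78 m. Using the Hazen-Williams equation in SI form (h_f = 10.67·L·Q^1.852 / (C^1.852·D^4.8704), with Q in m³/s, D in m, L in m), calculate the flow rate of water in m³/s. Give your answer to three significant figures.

Q ≈ 0.392 m³/s

Rearranging: Q = [h_f·C^1.852·D^4.8704 / (10.67·L)]^(1/1.852)
Q = [4.78·137^1.852·0.549^4.8704 / (10.67·1240)]^0.540 = 0.3919 m³/s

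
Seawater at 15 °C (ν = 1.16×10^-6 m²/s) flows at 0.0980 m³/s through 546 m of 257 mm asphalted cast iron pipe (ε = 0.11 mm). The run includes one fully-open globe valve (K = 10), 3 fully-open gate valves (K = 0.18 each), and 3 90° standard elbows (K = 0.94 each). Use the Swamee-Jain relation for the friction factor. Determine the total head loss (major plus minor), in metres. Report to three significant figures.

H_L ≈ 9.19 m

V = 4Q/(πD²) = 1.889 m/s; V²/2g = 0.1819 m
Re = 4.19×10^5, ε/D = 4.28×10^-4 → f = 0.01749 (Swamee-Jain)
Major: h_f = f(L/D)·V²/2g = 0.01749·2125·0.1819 = 6.760 m
Minor: ΣK = 13.4; h_m = ΣK·V²/2g = 2.430 m
Total H_L = 6.760 + 2.430 = 9.190 m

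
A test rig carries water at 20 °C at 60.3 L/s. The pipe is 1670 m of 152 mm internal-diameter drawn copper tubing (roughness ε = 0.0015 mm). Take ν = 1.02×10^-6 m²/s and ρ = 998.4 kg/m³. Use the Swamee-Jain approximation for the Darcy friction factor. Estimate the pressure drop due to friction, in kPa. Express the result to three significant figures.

Δp ≈ 804 kPa

V = 4Q/(πD²) = 4·0.0603/(π·0.152²) = 3.323 m/s
Re = VD/ν = 3.323·0.152/1.02×10^-6 = 4.95×10^5 → turbulent
ε/D = 0.0015/152 = 9.87×10^-6
Swamee-Jain: f = 0.01327
h_f = f(L/D)V²/(2g) = 0.01327·(1670/0.152)·3.323²/(2·9.81) = 82.07 m
Δp = ρg·h_f = 998.4·9.81·82.07 = 803.8 kPa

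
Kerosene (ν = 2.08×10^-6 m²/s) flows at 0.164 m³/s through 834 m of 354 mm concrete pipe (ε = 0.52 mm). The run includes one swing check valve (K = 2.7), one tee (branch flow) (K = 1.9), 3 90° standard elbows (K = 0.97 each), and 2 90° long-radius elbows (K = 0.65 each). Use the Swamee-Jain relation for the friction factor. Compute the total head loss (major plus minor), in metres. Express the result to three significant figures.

V = 4Q/(πD²) = 1.666 m/s; V²/2g = 0.1415 m
Re = 2.84×10^5, ε/D = 0.00147 → f = 0.02255 (Swamee-Jain)
Major: h_f = f(L/D)·V²/2g = 0.02255·2356·0.1415 = 7.518 m
Minor: ΣK = 8.81; h_m = ΣK·V²/2g = 1.247 m
Total H_L = 7.518 + 1.247 = 8.764 m

H_L ≈ 8.76 m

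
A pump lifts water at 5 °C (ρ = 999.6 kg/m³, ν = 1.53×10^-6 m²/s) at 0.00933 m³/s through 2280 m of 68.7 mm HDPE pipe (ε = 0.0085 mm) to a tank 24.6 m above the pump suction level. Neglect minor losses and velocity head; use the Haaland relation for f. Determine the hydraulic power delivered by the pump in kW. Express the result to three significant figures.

V = 4Q/(πD²) = 2.517 m/s; Re = 1.13×10^5; ε/D = 1.24×10^-4; f = 0.01797
h_f = f(L/D)V²/2g = 192.6 m
Total head H = z + h_f = 24.6 + 192.6 = 217.2 m
P_hyd = ρgQH = 999.6·9.81·0.00933·217.2 = 19.87 kW

P_hyd ≈ 19.9 kW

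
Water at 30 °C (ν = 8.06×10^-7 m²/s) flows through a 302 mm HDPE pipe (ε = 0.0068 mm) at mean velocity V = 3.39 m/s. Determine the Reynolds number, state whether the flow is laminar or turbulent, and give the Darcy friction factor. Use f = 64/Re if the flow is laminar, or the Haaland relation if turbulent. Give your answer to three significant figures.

Re ≈ 1.27×10^6; turbulent; f ≈ 0.0116

Re = VD/ν = 3.390·0.302/8.06×10^-7 = 1.27×10^6
Re > 4000 → turbulent; ε/D = 2.25×10^-5
Haaland: f = 0.01163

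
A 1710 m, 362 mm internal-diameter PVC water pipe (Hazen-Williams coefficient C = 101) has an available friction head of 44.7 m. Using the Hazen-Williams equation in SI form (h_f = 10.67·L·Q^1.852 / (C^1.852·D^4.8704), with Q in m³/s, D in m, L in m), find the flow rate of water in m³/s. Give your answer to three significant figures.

Rearranging: Q = [h_f·C^1.852·D^4.8704 / (10.67·L)]^(1/1.852)
Q = [44.7·101^1.852·0.362^4.8704 / (10.67·1710)]^0.540 = 0.2717 m³/s

Q ≈ 0.272 m³/s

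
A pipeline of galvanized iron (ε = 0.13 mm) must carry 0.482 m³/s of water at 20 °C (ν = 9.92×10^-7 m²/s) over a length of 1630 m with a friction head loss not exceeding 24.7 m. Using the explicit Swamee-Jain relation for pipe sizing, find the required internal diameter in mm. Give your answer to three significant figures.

Swamee-Jain (Type III): D = 0.66·[ε^1.25·(LQ²/(gh_f))^4.75 + ν·Q^9.4·(L/(gh_f))^5.2]^0.04
LQ²/(gh_f) = 1.563; L/(gh_f) = 6.727
Term 1 = ε^1.25·(…)^4.75 = 1.16×10^-4; Term 2 = ν·Q^9.4·(…)^5.2 = 2.10×10^-5
D = 0.66·(1.16×10^-4 + 2.10×10^-5)^0.04 = 0.4624 m = 462 mm
Check: V = 2.87 m/s, Re = 1.34×10^6, f = 0.01540, h_f = 22.8 m ≈ 24.7 m ✓

D ≈ 462 mm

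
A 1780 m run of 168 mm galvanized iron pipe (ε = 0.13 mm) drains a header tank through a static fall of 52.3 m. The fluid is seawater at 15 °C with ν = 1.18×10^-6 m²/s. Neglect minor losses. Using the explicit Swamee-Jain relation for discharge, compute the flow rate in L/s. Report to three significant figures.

Swamee-Jain (Type II): Q = -0.965·√(gD⁵h_f/L)·ln[ε/(3.7D) + √(3.17ν²L/(gD³h_f))]
√(gD⁵h_f/L) = √(9.81·0.168⁵·52.3/1780) = 0.006211
ε/(3.7D) = 2.09×10^-4; √(3.17ν²L/(gD³h_f)) = 5.68×10^-5
Q = -0.965·0.006211·ln(2.660×10^-4) = 0.04934 m³/s
Check: V = 2.23 m/s, Re = 3.17×10^5, f = 0.01969, h_f = 52.7 m ≈ 52.3 m ✓

Q ≈ 49.3 L/s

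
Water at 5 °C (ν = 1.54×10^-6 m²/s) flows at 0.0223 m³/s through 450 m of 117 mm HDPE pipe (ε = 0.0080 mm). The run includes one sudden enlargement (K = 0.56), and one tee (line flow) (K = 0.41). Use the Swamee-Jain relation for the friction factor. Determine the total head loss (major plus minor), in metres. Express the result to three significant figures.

V = 4Q/(πD²) = 2.074 m/s; V²/2g = 0.2193 m
Re = 1.58×10^5, ε/D = 6.84×10^-5 → f = 0.01681 (Swamee-Jain)
Major: h_f = f(L/D)·V²/2g = 0.01681·3846·0.2193 = 14.17 m
Minor: ΣK = 0.970; h_m = ΣK·V²/2g = 0.2127 m
Total H_L = 14.17 + 0.2127 = 14.39 m

H_L ≈ 14.4 m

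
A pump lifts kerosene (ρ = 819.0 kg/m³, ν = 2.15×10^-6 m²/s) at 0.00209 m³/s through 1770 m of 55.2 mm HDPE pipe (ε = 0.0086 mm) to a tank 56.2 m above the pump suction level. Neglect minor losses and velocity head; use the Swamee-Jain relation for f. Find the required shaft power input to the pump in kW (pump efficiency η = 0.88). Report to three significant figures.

P_shaft ≈ 1.68 kW

V = 4Q/(πD²) = 0.8733 m/s; Re = 2.24×10^4; ε/D = 1.56×10^-4; f = 0.02550
h_f = f(L/D)V²/2g = 31.78 m
Total head H = z + h_f = 56.2 + 31.78 = 87.98 m
P_hyd = ρgQH = 819.0·9.81·0.00209·87.98 = 1.477 kW
P_shaft = P_hyd/η = 1.477/0.88 = 1.679 kW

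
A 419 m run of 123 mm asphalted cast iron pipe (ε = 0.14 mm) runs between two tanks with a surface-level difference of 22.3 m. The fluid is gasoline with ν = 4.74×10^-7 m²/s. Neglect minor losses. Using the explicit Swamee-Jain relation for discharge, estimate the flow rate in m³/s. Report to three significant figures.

Q ≈ 0.0296 m³/s

Swamee-Jain (Type II): Q = -0.965·√(gD⁵h_f/L)·ln[ε/(3.7D) + √(3.17ν²L/(gD³h_f))]
√(gD⁵h_f/L) = √(9.81·0.123⁵·22.3/419) = 0.003834
ε/(3.7D) = 3.08×10^-4; √(3.17ν²L/(gD³h_f)) = 2.71×10^-5
Q = -0.965·0.003834·ln(3.347×10^-4) = 0.02961 m³/s
Check: V = 2.49 m/s, Re = 6.47×10^5, f = 0.02080, h_f = 22.4 m ≈ 22.3 m ✓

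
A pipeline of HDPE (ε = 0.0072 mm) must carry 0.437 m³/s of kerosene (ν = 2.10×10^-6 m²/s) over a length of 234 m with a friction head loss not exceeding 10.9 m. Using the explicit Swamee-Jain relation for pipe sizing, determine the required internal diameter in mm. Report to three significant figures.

D ≈ 339 mm

Swamee-Jain (Type III): D = 0.66·[ε^1.25·(LQ²/(gh_f))^4.75 + ν·Q^9.4·(L/(gh_f))^5.2]^0.04
LQ²/(gh_f) = 0.4179; L/(gh_f) = 2.188
Term 1 = ε^1.25·(…)^4.75 = 5.91×10^-9; Term 2 = ν·Q^9.4·(…)^5.2 = 5.14×10^-8
D = 0.66·(5.91×10^-9 + 5.14×10^-8)^0.04 = 0.3388 m = 339 mm
Check: V = 4.85 m/s, Re = 7.82×10^5, f = 0.01254, h_f = 10.4 m ≈ 10.9 m ✓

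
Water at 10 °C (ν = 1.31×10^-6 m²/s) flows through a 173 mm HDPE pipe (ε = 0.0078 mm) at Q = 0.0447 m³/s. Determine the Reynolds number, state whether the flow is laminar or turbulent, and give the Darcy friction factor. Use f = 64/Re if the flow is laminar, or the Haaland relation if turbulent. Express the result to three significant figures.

V = 4Q/(πD²) = 1.902 m/s
Re = VD/ν = 1.902·0.173/1.31×10^-6 = 2.51×10^5
Re > 4000 → turbulent; ε/D = 4.51×10^-5
Haaland: f = 0.01518

Re ≈ 2.51×10^5; turbulent; f ≈ 0.0152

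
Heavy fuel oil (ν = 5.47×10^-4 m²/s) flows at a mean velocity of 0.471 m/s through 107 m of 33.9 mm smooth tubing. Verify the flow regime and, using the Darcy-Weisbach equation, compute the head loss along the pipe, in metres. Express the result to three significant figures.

Re = VD/ν = 0.471·0.03390/5.47×10^-4 = 29.2 → laminar (Re < 2300)
f = 64/Re = 2.193
h_f = f(L/D)V²/(2g) = 2.193·(107/0.03390)·0.471²/(2·9.81) = 78.25 m

h_f ≈ 78.2 m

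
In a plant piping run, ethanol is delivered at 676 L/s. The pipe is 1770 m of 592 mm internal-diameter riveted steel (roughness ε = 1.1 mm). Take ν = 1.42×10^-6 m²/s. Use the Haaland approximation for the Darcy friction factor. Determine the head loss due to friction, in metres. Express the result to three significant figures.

V = 4Q/(πD²) = 4·0.676/(π·0.592²) = 2.456 m/s
Re = VD/ν = 2.456·0.592/1.42×10^-6 = 1.02×10^6 → turbulent
ε/D = 1.1/592 = 0.00186
Haaland: f = 0.02318
h_f = f(L/D)V²/(2g) = 0.02318·(1770/0.592)·2.456²/(2·9.81) = 21.31 m

h_f ≈ 21.3 m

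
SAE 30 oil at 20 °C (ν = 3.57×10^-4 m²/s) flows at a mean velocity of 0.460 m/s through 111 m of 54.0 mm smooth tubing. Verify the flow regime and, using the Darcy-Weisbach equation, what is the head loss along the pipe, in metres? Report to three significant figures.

h_f ≈ 20.4 m

Re = VD/ν = 0.460·0.05400/3.57×10^-4 = 69.6 → laminar (Re < 2300)
f = 64/Re = 0.9198
h_f = f(L/D)V²/(2g) = 0.9198·(111/0.05400)·0.460²/(2·9.81) = 20.39 m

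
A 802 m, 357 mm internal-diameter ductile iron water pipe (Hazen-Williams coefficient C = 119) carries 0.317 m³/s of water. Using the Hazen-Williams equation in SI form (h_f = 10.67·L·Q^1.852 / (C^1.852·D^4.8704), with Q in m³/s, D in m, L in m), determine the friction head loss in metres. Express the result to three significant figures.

h_f ≈ 22.0 m

h_f = 10.67·802·0.317^1.852 / (119^1.852·0.357^4.8704) = 22.03 m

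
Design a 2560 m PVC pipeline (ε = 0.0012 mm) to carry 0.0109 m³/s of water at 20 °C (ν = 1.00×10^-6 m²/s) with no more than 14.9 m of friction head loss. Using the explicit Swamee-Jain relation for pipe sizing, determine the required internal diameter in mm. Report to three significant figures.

Swamee-Jain (Type III): D = 0.66·[ε^1.25·(LQ²/(gh_f))^4.75 + ν·Q^9.4·(L/(gh_f))^5.2]^0.04
LQ²/(gh_f) = 0.002081; L/(gh_f) = 17.51
Term 1 = ε^1.25·(…)^4.75 = 7.25×10^-21; Term 2 = ν·Q^9.4·(…)^5.2 = 1.04×10^-18
D = 0.66·(7.25×10^-21 + 1.04×10^-18)^0.04 = 0.1260 m = 126 mm
Check: V = 0.874 m/s, Re = 1.10×10^5, f = 0.01757, h_f = 13.9 m ≈ 14.9 m ✓

D ≈ 126 mm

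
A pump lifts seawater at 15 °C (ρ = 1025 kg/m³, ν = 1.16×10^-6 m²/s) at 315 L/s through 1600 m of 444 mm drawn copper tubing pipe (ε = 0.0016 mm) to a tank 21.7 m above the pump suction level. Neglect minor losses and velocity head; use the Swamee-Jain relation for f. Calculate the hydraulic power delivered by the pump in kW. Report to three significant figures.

P_hyd ≈ 98.1 kW

V = 4Q/(πD²) = 2.034 m/s; Re = 7.79×10^5; ε/D = 3.60×10^-6; f = 0.01219
h_f = f(L/D)V²/2g = 9.267 m
Total head H = z + h_f = 21.7 + 9.267 = 30.97 m
P_hyd = ρgQH = 1025·9.81·0.315·30.97 = 98.08 kW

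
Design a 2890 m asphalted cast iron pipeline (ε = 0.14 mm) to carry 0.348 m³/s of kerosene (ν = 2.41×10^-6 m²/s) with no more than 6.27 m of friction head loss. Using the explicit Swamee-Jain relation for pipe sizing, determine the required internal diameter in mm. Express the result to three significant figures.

D ≈ 606 mm

Swamee-Jain (Type III): D = 0.66·[ε^1.25·(LQ²/(gh_f))^4.75 + ν·Q^9.4·(L/(gh_f))^5.2]^0.04
LQ²/(gh_f) = 5.690; L/(gh_f) = 46.99
Term 1 = ε^1.25·(…)^4.75 = 0.0588; Term 2 = ν·Q^9.4·(…)^5.2 = 0.0585
D = 0.66·(0.0588 + 0.0585)^0.04 = 0.6058 m = 606 mm
Check: V = 1.21 m/s, Re = 3.03×10^5, f = 0.01653, h_f = 5.86 m ≈ 6.27 m ✓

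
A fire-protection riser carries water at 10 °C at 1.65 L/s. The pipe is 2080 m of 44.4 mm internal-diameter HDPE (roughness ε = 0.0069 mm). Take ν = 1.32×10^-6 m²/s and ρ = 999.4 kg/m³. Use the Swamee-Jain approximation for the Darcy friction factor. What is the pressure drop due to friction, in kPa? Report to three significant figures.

V = 4Q/(πD²) = 4·0.00165/(π·0.0444²) = 1.066 m/s
Re = VD/ν = 1.066·0.0444/1.32×10^-6 = 3.58×10^4 → turbulent
ε/D = 0.0069/44.4 = 1.55×10^-4
Swamee-Jain: f = 0.02293
h_f = f(L/D)V²/(2g) = 0.02293·(2080/0.0444)·1.066²/(2·9.81) = 62.18 m
Δp = ρg·h_f = 999.4·9.81·62.18 = 609.6 kPa

Δp ≈ 610 kPa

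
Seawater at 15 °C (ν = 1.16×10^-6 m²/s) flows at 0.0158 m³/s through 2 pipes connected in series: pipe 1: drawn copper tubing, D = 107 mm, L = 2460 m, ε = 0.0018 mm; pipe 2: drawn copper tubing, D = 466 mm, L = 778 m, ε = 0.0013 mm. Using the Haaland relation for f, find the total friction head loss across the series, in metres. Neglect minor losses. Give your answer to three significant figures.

H ≈ 58.8 m

Pipe 1: V = 1.757 m/s, Re = 1.62×10^5, ε/D = 1.68×10^-5, f = 0.01624, h_1 = f(L/D)V²/2g = 58.77 m
Pipe 2: V = 0.09264 m/s, Re = 3.72×10^4, ε/D = 2.79×10^-6, f = 0.02217, h_2 = f(L/D)V²/2g = 0.01619 m
Series → Q common, losses add: H = Σh = 58.78 m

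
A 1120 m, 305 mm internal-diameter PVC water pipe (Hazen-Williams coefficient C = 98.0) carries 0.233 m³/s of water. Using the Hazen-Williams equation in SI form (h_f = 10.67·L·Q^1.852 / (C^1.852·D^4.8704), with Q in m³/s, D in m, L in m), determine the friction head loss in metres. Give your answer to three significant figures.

h_f = 10.67·1120·0.233^1.852 / (98.0^1.852·0.305^4.8704) = 53.66 m

h_f ≈ 53.7 m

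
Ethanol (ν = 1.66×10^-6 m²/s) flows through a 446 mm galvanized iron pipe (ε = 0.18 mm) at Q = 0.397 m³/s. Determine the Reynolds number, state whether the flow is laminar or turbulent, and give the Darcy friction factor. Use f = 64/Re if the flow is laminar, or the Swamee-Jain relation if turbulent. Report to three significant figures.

Re ≈ 6.83×10^5; turbulent; f ≈ 0.0169

V = 4Q/(πD²) = 2.541 m/s
Re = VD/ν = 2.541·0.446/1.66×10^-6 = 6.83×10^5
Re > 4000 → turbulent; ε/D = 4.04×10^-4
Swamee-Jain: f = 0.01687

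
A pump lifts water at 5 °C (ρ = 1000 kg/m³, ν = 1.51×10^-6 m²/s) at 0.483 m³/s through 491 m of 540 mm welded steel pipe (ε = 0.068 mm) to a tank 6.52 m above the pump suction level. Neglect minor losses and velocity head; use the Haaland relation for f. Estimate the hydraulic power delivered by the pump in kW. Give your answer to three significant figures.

V = 4Q/(πD²) = 2.109 m/s; Re = 7.54×10^5; ε/D = 1.26×10^-4; f = 0.01399
h_f = f(L/D)V²/2g = 2.885 m
Total head H = z + h_f = 6.52 + 2.885 = 9.405 m
P_hyd = ρgQH = 1000·9.81·0.483·9.405 = 44.56 kW

P_hyd ≈ 44.6 kW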